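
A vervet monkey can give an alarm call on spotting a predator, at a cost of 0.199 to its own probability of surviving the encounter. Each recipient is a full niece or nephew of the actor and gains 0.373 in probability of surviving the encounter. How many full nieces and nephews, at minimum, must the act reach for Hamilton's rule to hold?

3

r to a full niece or nephew = 0.25 (full aunt/uncle↔niece/nephew: two paths of length 3 through the shared grandparent pair: r = 2·(1/2)^3 = 1/4).
Hamilton's rule: n·r·B > C  ⇒  n > C/(r·B) = 0.199/(0.25·0.373) = 2.134.
The smallest integer exceeding 2.134 is 3.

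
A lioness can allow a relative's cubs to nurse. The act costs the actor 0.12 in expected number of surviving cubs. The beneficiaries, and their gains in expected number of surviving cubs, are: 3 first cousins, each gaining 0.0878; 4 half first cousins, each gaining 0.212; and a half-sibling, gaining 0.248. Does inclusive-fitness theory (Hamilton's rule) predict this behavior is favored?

Yes

Hamilton's rule: the trait is favored when the sum of r·B over every recipient exceeds the actor's cost C.
r to a first cousin = 0.125 (first cousins share one grandparent pair — two paths of length 4: r = 2·(1/2)^4 = 1/8).
r to a half first cousin = 0.0625 (half first cousins share one grandparent — one path of length 4: r = (1/2)^4 = 1/16).
r to a half-sibling = 0.25 (half-sibs share one parent — one path of length 2: r = (1/2)^2 = 1/4).
Summing one r·B term per recipient: 3·0.125·0.0878 + 4·0.0625·0.212 + 1·0.25·0.248 = 0.147925.
0.147925 > 0.12: the indirect benefit exceeds the cost.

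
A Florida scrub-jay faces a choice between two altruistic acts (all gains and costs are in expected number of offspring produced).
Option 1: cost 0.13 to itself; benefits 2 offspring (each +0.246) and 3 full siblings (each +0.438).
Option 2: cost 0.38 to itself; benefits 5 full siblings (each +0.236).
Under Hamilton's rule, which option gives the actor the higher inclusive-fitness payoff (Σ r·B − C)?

Option 1

Option 1: r to an offspring = 0.5.
Option 1: r to a full sibling = 0.5.
Option 1: Σ r·B − C = (2·0.5·0.246 + 3·0.5·0.438) − 0.13 = 0.773.
Option 2: r to a full sibling = 0.5.
Option 2: Σ r·B − C = (5·0.5·0.236) − 0.38 = 0.21.
Option 1 has the higher net inclusive-fitness payoff.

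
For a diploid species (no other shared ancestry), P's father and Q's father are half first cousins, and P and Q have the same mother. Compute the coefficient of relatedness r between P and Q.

0.265625

Wright's path rule: contributions from independent ancestry routes add.
P and Q are related in two ways: half second cousins through their fathers (r = 1/64) and half-sibs through their shared mother (r = 1/4).
r = 1/64 + 1/4 = 0.265625.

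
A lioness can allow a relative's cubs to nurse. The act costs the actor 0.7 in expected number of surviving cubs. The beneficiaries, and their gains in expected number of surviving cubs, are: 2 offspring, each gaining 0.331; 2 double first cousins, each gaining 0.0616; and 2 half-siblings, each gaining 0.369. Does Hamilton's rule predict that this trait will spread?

No

Hamilton's rule: the trait is favored when the sum of r·B over every recipient exceeds the actor's cost C.
r to an offspring = 0.5 (one parent–offspring link: r = (1/2)^1 = 1/2).
r to a double first cousin = 1/4 (double first cousins share both grandparent pairs — four paths of length 4: r = 4·(1/2)^4 = 1/4).
r to a half-sibling = 1/4 (half-sibs share one parent — one path of length 2: r = (1/2)^2 = 1/4).
Summing one r·B term per recipient: 2·0.5·0.331 + 2·0.25·0.0616 + 2·0.25·0.369 = 0.5463.
0.5463 < 0.7: the indirect benefit is less than the cost.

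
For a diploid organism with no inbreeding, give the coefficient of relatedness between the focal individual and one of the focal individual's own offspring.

Each parent–offspring link contributes a factor of 1/2, and independent paths through distinct common ancestors add.
One parent–offspring link: r = (1/2)^1 = 1/2.

0.5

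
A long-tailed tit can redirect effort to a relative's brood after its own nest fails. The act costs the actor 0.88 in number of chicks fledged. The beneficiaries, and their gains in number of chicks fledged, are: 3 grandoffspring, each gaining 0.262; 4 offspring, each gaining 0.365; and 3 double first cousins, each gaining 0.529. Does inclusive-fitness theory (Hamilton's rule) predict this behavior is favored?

Yes

Hamilton's rule: the trait is favored when the sum of r·B over every recipient exceeds the actor's cost C.
r to a grandoffspring = 1/4 (two parent–offspring links: r = (1/2)^2 = 1/4).
r to an offspring = 1/2 (one parent–offspring link: r = (1/2)^1 = 1/2).
r to a double first cousin = 1/4 (double first cousins share both grandparent pairs — four paths of length 4: r = 4·(1/2)^4 = 1/4).
Summing one r·B term per recipient: 3·0.25·0.262 + 4·0.5·0.365 + 3·0.25·0.529 = 1.32325.
1.32325 > 0.88: the indirect benefit exceeds the cost.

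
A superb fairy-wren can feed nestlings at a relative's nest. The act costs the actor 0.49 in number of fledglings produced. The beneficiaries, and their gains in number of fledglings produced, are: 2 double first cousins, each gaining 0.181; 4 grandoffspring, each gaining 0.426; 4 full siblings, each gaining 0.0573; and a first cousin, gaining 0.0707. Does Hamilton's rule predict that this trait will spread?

Hamilton's rule: the trait is favored when the sum of r·B over every recipient exceeds the actor's cost C.
r to a double first cousin = 0.25 (double first cousins share both grandparent pairs — four paths of length 4: r = 4·(1/2)^4 = 1/4).
r to a grandoffspring = 0.25 (two parent–offspring links: r = (1/2)^2 = 1/4).
r to a full sibling = 0.5 (full sibs share both parents — two paths of length 2: r = 2·(1/2)^2 = 1/2).
r to a first cousin = 0.125 (first cousins share one grandparent pair — two paths of length 4: r = 2·(1/2)^4 = 1/8).
Summing one r·B term per recipient: 2·0.25·0.181 + 4·0.25·0.426 + 4·0.5·0.0573 + 1·0.125·0.0707 = 0.6399375.
0.6399375 > 0.49: the indirect benefit exceeds the cost.

Yes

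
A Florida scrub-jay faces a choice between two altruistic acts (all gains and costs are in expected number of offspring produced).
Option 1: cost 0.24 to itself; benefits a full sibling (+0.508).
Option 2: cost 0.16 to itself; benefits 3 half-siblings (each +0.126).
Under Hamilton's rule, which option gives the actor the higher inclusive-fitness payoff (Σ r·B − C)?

Option 1: r to a full sibling = 0.5.
Option 1: Σ r·B − C = (1·0.5·0.508) − 0.24 = 0.014.
Option 2: r to a half-sibling = 0.25.
Option 2: Σ r·B − C = (3·0.25·0.126) − 0.16 = -0.0655.
Option 1 has the higher net inclusive-fitness payoff.

Option 1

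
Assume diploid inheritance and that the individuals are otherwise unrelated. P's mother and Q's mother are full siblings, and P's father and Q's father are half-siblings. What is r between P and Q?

0.1875

Relatedness sums over independent paths through distinct common ancestors.
P and Q are related in two ways: first cousins through their mothers (r = 1/8) and half first cousins through their fathers (r = 1/16).
r = 1/8 + 1/16 = 0.1875.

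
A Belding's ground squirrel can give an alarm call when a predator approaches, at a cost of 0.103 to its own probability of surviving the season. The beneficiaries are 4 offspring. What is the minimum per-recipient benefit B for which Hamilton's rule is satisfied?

0.0515

r to an offspring = 0.5 (one parent–offspring link: r = (1/2)^1 = 1/2).
Hamilton's rule with n recipients of equal r: n·r·B > C, so B > C/(n·r) = 0.103/(4·0.5) = 0.0515.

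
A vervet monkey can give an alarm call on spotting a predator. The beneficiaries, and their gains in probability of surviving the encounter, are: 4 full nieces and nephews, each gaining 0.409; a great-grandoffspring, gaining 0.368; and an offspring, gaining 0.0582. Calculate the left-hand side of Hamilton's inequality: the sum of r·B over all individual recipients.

0.4841

r to a full niece or nephew = 1/4 (full aunt/uncle↔niece/nephew: two paths of length 3 through the shared grandparent pair: r = 2·(1/2)^3 = 1/4).
r to a great-grandoffspring = 1/8 (three parent–offspring links: r = (1/2)^3 = 1/8).
r to an offspring = 1/2 (one parent–offspring link: r = (1/2)^1 = 1/2).
Summing one r·B term per recipient: 4·0.25·0.409 + 1·0.125·0.368 + 1·0.5·0.0582 = 0.4841.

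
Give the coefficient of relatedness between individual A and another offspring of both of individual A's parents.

Each parent–offspring link contributes a factor of 1/2, and independent paths through distinct common ancestors add.
Full sibs share both parents — two paths of length 2: r = 2·(1/2)^2 = 1/2.

0.5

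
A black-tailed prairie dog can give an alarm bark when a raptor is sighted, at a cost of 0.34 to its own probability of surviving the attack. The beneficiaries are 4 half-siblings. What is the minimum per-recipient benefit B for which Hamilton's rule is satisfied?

r to a half-sibling = 0.25 (half-sibs share one parent — one path of length 2: r = (1/2)^2 = 1/4).
Hamilton's rule with n recipients of equal r: n·r·B > C, so B > C/(n·r) = 0.34/(4·0.25) = 0.34.

0.34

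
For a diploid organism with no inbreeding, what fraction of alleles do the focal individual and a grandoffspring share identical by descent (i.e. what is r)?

Each parent–offspring link contributes a factor of 1/2, and independent paths through distinct common ancestors add.
Two parent–offspring links: r = (1/2)^2 = 1/4.

0.25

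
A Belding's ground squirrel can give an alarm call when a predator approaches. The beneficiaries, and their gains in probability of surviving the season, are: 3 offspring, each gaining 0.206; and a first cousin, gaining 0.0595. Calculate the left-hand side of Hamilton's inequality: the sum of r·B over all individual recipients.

0.3164375

r to an offspring = 1/2 (one parent–offspring link: r = (1/2)^1 = 1/2).
r to a first cousin = 1/8 (first cousins share one grandparent pair — two paths of length 4: r = 2·(1/2)^4 = 1/8).
Summing one r·B term per recipient: 3·0.5·0.206 + 1·0.125·0.0595 = 0.3164375.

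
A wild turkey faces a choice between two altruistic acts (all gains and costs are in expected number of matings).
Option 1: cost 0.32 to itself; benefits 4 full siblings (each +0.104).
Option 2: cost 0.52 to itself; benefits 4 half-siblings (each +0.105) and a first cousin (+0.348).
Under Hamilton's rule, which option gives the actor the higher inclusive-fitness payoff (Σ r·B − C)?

Option 1

Option 1: r to a full sibling = 0.5.
Option 1: Σ r·B − C = (4·0.5·0.104) − 0.32 = -0.112.
Option 2: r to a half-sibling = 0.25.
Option 2: r to a first cousin = 0.125.
Option 2: Σ r·B − C = (4·0.25·0.105 + 1·0.125·0.348) − 0.52 = -0.3715.
Option 1 has the higher net inclusive-fitness payoff.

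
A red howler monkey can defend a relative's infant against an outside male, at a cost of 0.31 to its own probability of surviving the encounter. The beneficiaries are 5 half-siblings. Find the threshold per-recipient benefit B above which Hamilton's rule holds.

r to a half-sibling = 0.25 (half-sibs share one parent — one path of length 2: r = (1/2)^2 = 1/4).
Hamilton's rule with n recipients of equal r: n·r·B > C, so B > C/(n·r) = 0.31/(5·0.25) = 0.248.

0.248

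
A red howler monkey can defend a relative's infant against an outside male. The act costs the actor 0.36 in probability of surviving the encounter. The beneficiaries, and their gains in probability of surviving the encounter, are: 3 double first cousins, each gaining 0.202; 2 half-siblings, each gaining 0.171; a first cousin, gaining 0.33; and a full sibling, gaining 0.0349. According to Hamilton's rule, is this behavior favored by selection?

Hamilton's rule: the trait is favored when the sum of r·B over every recipient exceeds the actor's cost C.
r to a double first cousin = 0.25 (double first cousins share both grandparent pairs — four paths of length 4: r = 4·(1/2)^4 = 1/4).
r to a half-sibling = 0.25 (half-sibs share one parent — one path of length 2: r = (1/2)^2 = 1/4).
r to a first cousin = 1/8 (first cousins share one grandparent pair — two paths of length 4: r = 2·(1/2)^4 = 1/8).
r to a full sibling = 0.5 (full sibs share both parents — two paths of length 2: r = 2·(1/2)^2 = 1/2).
Summing one r·B term per recipient: 3·0.25·0.202 + 2·0.25·0.171 + 1·0.125·0.33 + 1·0.5·0.0349 = 0.2957.
0.2957 < 0.36: the indirect benefit is less than the cost.

No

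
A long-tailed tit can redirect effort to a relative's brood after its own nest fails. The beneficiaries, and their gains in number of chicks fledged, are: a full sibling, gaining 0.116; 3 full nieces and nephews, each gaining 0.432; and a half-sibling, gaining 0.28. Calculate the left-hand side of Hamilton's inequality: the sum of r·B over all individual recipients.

r to a full sibling = 1/2 (full sibs share both parents — two paths of length 2: r = 2·(1/2)^2 = 1/2).
r to a full niece or nephew = 0.25 (full aunt/uncle↔niece/nephew: two paths of length 3 through the shared grandparent pair: r = 2·(1/2)^3 = 1/4).
r to a half-sibling = 1/4 (half-sibs share one parent — one path of length 2: r = (1/2)^2 = 1/4).
Summing one r·B term per recipient: 1·0.5·0.116 + 3·0.25·0.432 + 1·0.25·0.28 = 0.452.

0.452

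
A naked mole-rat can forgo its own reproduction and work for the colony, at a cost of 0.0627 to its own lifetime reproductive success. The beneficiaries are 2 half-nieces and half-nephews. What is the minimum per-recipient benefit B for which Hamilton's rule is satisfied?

r to a half-niece or half-nephew = 1/8 (half-aunt/uncle↔niece/nephew: one path of length 3: r = (1/2)^3 = 1/8).
Hamilton's rule with n recipients of equal r: n·r·B > C, so B > C/(n·r) = 0.0627/(2·0.125) = 0.2508.

0.2508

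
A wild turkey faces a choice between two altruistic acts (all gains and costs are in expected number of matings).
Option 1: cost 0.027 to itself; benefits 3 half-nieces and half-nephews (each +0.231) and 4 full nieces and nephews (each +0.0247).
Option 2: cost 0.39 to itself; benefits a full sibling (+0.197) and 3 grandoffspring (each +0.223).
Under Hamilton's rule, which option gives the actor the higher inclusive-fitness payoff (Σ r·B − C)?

Option 1

Option 1: r to a half-niece or half-nephew = 0.125.
Option 1: r to a full niece or nephew = 0.25.
Option 1: Σ r·B − C = (3·0.125·0.231 + 4·0.25·0.0247) − 0.027 = 0.084325.
Option 2: r to a full sibling = 0.5.
Option 2: r to a grandoffspring = 0.25.
Option 2: Σ r·B − C = (1·0.5·0.197 + 3·0.25·0.223) − 0.39 = -0.12425.
Option 1 has the higher net inclusive-fitness payoff.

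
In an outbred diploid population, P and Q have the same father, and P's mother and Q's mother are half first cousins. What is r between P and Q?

Independent pedigree routes through distinct common ancestors add.
P and Q are related in two ways: half-sibs through their shared father (r = 1/4) and half second cousins through their mothers (r = 1/64).
r = 1/4 + 1/64 = 0.265625.

0.265625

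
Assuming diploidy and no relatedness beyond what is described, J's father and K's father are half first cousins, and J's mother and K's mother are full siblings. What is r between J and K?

With two independent routes of shared ancestry, r is the sum of the two contributions.
J and K are related in two ways: half second cousins through their fathers (r = 1/64) and first cousins through their mothers (r = 1/8).
r = 1/64 + 1/8 = 9/64 = 0.140625.

0.140625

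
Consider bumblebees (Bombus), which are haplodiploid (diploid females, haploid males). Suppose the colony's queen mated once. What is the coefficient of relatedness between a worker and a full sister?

Haplodiploid full sisters inherit their father's entire haploid genome identically (contributing 1/2) and on average half of their mother's contribution (1/2 · 1/2 = 1/4); r = 1/2 + 1/4 = 3/4.

0.75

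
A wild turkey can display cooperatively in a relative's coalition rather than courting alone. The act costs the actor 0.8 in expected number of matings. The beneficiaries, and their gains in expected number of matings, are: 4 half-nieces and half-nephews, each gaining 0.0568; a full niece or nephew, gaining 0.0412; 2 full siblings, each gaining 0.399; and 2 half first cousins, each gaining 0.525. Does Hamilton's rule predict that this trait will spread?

Hamilton's rule: the trait is favored when the sum of r·B over every recipient exceeds the actor's cost C.
r to a half-niece or half-nephew = 0.125 (half-aunt/uncle↔niece/nephew: one path of length 3: r = (1/2)^3 = 1/8).
r to a full niece or nephew = 1/4 (full aunt/uncle↔niece/nephew: two paths of length 3 through the shared grandparent pair: r = 2·(1/2)^3 = 1/4).
r to a full sibling = 1/2 (full sibs share both parents — two paths of length 2: r = 2·(1/2)^2 = 1/2).
r to a half first cousin = 1/16 (half first cousins share one grandparent — one path of length 4: r = (1/2)^4 = 1/16).
Summing one r·B term per recipient: 4·0.125·0.0568 + 1·0.25·0.0412 + 2·0.5·0.399 + 2·0.0625·0.525 = 0.503325.
0.503325 < 0.8: the indirect benefit is less than the cost.

No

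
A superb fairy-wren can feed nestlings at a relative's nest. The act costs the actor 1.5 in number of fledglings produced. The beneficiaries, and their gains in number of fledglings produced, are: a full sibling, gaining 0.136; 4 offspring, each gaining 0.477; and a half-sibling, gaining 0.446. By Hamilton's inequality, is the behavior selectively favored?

No

Hamilton's rule: the trait is favored when the sum of r·B over every recipient exceeds the actor's cost C.
r to a full sibling = 0.5 (full sibs share both parents — two paths of length 2: r = 2·(1/2)^2 = 1/2).
r to an offspring = 0.5 (one parent–offspring link: r = (1/2)^1 = 1/2).
r to a half-sibling = 0.25 (half-sibs share one parent — one path of length 2: r = (1/2)^2 = 1/4).
Summing one r·B term per recipient: 1·0.5·0.136 + 4·0.5·0.477 + 1·0.25·0.446 = 1.1335.
1.1335 < 1.5: the indirect benefit is less than the cost.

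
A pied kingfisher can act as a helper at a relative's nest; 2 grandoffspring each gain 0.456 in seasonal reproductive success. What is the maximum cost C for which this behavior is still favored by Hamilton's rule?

r to a grandoffspring = 1/4 (two parent–offspring links: r = (1/2)^2 = 1/4).
Hamilton's rule: n·r·B > C, so the trait is favored while C < n·r·B = 2·0.25·0.456 = 0.228.

0.228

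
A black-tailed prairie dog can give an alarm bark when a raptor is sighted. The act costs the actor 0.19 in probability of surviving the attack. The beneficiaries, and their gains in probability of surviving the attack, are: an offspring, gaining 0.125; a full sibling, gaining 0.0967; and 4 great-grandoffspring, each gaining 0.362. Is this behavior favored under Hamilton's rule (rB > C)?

Yes

Hamilton's rule: the trait is favored when the sum of r·B over every recipient exceeds the actor's cost C.
r to an offspring = 0.5 (one parent–offspring link: r = (1/2)^1 = 1/2).
r to a full sibling = 1/2 (full sibs share both parents — two paths of length 2: r = 2·(1/2)^2 = 1/2).
r to a great-grandoffspring = 0.125 (three parent–offspring links: r = (1/2)^3 = 1/8).
Summing one r·B term per recipient: 1·0.5·0.125 + 1·0.5·0.0967 + 4·0.125·0.362 = 0.29185.
0.29185 > 0.19: the indirect benefit exceeds the cost.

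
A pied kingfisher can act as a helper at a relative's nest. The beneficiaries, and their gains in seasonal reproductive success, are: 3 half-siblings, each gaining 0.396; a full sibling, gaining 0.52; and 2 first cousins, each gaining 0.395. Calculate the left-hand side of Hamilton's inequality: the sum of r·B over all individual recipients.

r to a half-sibling = 0.25 (half-sibs share one parent — one path of length 2: r = (1/2)^2 = 1/4).
r to a full sibling = 1/2 (full sibs share both parents — two paths of length 2: r = 2·(1/2)^2 = 1/2).
r to a first cousin = 0.125 (first cousins share one grandparent pair — two paths of length 4: r = 2·(1/2)^4 = 1/8).
Summing one r·B term per recipient: 3·0.25·0.396 + 1·0.5·0.52 + 2·0.125·0.395 = 0.65575.

0.65575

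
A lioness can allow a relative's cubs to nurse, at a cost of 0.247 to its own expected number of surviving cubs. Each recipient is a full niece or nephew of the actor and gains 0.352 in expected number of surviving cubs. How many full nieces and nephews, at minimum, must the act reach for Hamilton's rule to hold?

3

r to a full niece or nephew = 1/4 (full aunt/uncle↔niece/nephew: two paths of length 3 through the shared grandparent pair: r = 2·(1/2)^3 = 1/4).
Hamilton's rule: n·r·B > C  ⇒  n > C/(r·B) = 0.247/(0.25·0.352) = 2.807.
The smallest integer exceeding 2.807 is 3.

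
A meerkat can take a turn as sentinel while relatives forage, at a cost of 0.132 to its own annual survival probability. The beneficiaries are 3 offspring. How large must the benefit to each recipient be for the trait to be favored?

0.088

r to an offspring = 1/2 (one parent–offspring link: r = (1/2)^1 = 1/2).
Hamilton's rule with n recipients of equal r: n·r·B > C, so B > C/(n·r) = 0.132/(3·0.5) = 0.088.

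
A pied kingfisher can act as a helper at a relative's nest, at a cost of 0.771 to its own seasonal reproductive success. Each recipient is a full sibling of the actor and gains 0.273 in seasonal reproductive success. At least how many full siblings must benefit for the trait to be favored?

6

r to a full sibling = 1/2 (full sibs share both parents — two paths of length 2: r = 2·(1/2)^2 = 1/2).
Hamilton's rule: n·r·B > C  ⇒  n > C/(r·B) = 0.771/(0.5·0.273) = 5.648.
The smallest integer exceeding 5.648 is 6.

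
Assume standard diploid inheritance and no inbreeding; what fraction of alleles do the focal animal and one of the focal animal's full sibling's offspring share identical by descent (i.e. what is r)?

0.25

Each parent–offspring link contributes a factor of 1/2, and independent paths through distinct common ancestors add.
Full aunt/uncle↔niece/nephew: two paths of length 3 through the shared grandparent pair: r = 2·(1/2)^3 = 1/4.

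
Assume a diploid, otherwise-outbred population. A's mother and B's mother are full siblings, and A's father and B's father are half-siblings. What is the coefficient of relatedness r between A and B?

0.1875

Relatedness sums over independent paths through distinct common ancestors.
A and B are related in two ways: first cousins through their mothers (r = 1/8) and half first cousins through their fathers (r = 1/16).
r = 1/8 + 1/16 = 3/16 = 0.1875.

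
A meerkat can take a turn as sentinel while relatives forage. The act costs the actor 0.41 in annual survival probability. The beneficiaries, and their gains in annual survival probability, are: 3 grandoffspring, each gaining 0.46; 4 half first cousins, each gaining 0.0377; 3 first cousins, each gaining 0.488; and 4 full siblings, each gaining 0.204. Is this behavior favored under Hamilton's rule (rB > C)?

Hamilton's rule: the trait is favored when the sum of r·B over every recipient exceeds the actor's cost C.
r to a grandoffspring = 1/4 (two parent–offspring links: r = (1/2)^2 = 1/4).
r to a half first cousin = 0.0625 (half first cousins share one grandparent — one path of length 4: r = (1/2)^4 = 1/16).
r to a first cousin = 0.125 (first cousins share one grandparent pair — two paths of length 4: r = 2·(1/2)^4 = 1/8).
r to a full sibling = 0.5 (full sibs share both parents — two paths of length 2: r = 2·(1/2)^2 = 1/2).
Summing one r·B term per recipient: 3·0.25·0.46 + 4·0.0625·0.0377 + 3·0.125·0.488 + 4·0.5·0.204 = 0.945425.
0.945425 > 0.41: the indirect benefit exceeds the cost.

Yes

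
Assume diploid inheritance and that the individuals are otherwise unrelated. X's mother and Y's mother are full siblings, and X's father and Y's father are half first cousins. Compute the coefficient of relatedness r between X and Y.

Wright's path rule: contributions from independent ancestry routes add.
X and Y are related in two ways: first cousins through their mothers (r = 1/8) and half second cousins through their fathers (r = 1/64).
r = 1/8 + 1/64 = 9/64 = 0.140625.

0.140625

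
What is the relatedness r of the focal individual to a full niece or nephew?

Each parent–offspring link contributes a factor of 1/2, and independent paths through distinct common ancestors add.
Full aunt/uncle↔niece/nephew: two paths of length 3 through the shared grandparent pair: r = 2·(1/2)^3 = 1/4.

0.25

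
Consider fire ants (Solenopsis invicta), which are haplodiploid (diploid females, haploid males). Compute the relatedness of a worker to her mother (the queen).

0.5

One meiotic link between diploid queen and diploid daughter: r = 1/2.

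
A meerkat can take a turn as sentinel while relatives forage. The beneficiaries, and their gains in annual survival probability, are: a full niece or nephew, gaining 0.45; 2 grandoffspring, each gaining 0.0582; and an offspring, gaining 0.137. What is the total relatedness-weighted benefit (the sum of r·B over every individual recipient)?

r to a full niece or nephew = 0.25 (full aunt/uncle↔niece/nephew: two paths of length 3 through the shared grandparent pair: r = 2·(1/2)^3 = 1/4).
r to a grandoffspring = 0.25 (two parent–offspring links: r = (1/2)^2 = 1/4).
r to an offspring = 1/2 (one parent–offspring link: r = (1/2)^1 = 1/2).
Summing one r·B term per recipient: 1·0.25·0.45 + 2·0.25·0.0582 + 1·0.5·0.137 = 0.2101.

0.2101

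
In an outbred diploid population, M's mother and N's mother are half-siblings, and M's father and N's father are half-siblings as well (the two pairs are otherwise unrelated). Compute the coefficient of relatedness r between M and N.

0.125

With two independent routes of shared ancestry, r is the sum of the two contributions.
M and N are related in two ways: half first cousins through their mothers (r = 1/16) and half first cousins through their fathers (r = 1/16).
r = 1/16 + 1/16 = 0.125.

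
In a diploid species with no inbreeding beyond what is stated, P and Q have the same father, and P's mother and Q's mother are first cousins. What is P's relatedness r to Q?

0.28125

Independent pedigree routes through distinct common ancestors add.
P and Q are related in two ways: half-sibs through their shared father (r = 1/4) and second cousins through their mothers (r = 1/32).
r = 1/4 + 1/32 = 9/32 = 0.28125.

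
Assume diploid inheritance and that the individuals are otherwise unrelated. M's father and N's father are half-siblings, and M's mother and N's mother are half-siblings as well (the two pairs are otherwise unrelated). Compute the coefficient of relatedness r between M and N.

Relatedness sums over independent paths through distinct common ancestors.
M and N are related in two ways: half first cousins through their fathers (r = 1/16) and half first cousins through their mothers (r = 1/16).
r = 1/16 + 1/16 = 0.125.

0.125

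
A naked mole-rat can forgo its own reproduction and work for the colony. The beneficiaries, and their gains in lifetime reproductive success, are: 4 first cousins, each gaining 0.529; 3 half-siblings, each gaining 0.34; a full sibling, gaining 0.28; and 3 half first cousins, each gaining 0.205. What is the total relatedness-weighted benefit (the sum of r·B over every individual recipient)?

r to a first cousin = 0.125 (first cousins share one grandparent pair — two paths of length 4: r = 2·(1/2)^4 = 1/8).
r to a half-sibling = 1/4 (half-sibs share one parent — one path of length 2: r = (1/2)^2 = 1/4).
r to a full sibling = 0.5 (full sibs share both parents — two paths of length 2: r = 2·(1/2)^2 = 1/2).
r to a half first cousin = 1/16 (half first cousins share one grandparent — one path of length 4: r = (1/2)^4 = 1/16).
Summing one r·B term per recipient: 4·0.125·0.529 + 3·0.25·0.34 + 1·0.5·0.28 + 3·0.0625·0.205 = 0.6979375.

0.6979375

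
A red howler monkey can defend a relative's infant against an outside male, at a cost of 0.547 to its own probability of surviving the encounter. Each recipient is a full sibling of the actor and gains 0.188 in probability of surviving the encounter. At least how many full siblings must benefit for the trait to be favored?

6

r to a full sibling = 1/2 (full sibs share both parents — two paths of length 2: r = 2·(1/2)^2 = 1/2).
Hamilton's rule: n·r·B > C  ⇒  n > C/(r·B) = 0.547/(0.5·0.188) = 5.819.
The smallest integer exceeding 5.819 is 6.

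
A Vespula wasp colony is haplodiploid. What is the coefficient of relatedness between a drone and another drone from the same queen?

0.5

Haploid brothers each carry a random half of the queen's diploid genome, so on average they share half: r = 1/2.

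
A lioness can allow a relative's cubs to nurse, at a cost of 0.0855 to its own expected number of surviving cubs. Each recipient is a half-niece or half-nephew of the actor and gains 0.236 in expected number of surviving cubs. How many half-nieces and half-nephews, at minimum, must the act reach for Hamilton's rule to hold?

r to a half-niece or half-nephew = 1/8 (half-aunt/uncle↔niece/nephew: one path of length 3: r = (1/2)^3 = 1/8).
Hamilton's rule: n·r·B > C  ⇒  n > C/(r·B) = 0.0855/(0.125·0.236) = 2.898.
The smallest integer exceeding 2.898 is 3.

3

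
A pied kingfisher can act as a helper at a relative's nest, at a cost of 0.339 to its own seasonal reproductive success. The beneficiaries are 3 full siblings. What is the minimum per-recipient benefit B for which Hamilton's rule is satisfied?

0.226

r to a full sibling = 1/2 (full sibs share both parents — two paths of length 2: r = 2·(1/2)^2 = 1/2).
Hamilton's rule with n recipients of equal r: n·r·B > C, so B > C/(n·r) = 0.339/(3·0.5) = 0.226.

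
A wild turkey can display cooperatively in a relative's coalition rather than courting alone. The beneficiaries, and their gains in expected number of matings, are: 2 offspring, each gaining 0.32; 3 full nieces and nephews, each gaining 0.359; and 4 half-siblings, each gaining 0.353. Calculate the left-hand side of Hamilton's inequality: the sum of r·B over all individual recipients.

0.94225

r to an offspring = 1/2 (one parent–offspring link: r = (1/2)^1 = 1/2).
r to a full niece or nephew = 1/4 (full aunt/uncle↔niece/nephew: two paths of length 3 through the shared grandparent pair: r = 2·(1/2)^3 = 1/4).
r to a half-sibling = 0.25 (half-sibs share one parent — one path of length 2: r = (1/2)^2 = 1/4).
Summing one r·B term per recipient: 2·0.5·0.32 + 3·0.25·0.359 + 4·0.25·0.353 = 0.94225.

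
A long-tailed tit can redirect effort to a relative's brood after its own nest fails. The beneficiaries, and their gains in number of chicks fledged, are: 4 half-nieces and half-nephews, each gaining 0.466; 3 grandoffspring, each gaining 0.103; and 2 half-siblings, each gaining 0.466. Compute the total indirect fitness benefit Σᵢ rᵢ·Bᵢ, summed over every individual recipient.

r to a half-niece or half-nephew = 1/8 (half-aunt/uncle↔niece/nephew: one path of length 3: r = (1/2)^3 = 1/8).
r to a grandoffspring = 1/4 (two parent–offspring links: r = (1/2)^2 = 1/4).
r to a half-sibling = 1/4 (half-sibs share one parent — one path of length 2: r = (1/2)^2 = 1/4).
Summing one r·B term per recipient: 4·0.125·0.466 + 3·0.25·0.103 + 2·0.25·0.466 = 0.54325.

0.54325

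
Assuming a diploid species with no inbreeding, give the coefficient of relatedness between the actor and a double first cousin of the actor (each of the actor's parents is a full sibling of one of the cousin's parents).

0.25

Each parent–offspring link contributes a factor of 1/2, and independent paths through distinct common ancestors add.
Double first cousins share both grandparent pairs — four paths of length 4: r = 4·(1/2)^4 = 1/4.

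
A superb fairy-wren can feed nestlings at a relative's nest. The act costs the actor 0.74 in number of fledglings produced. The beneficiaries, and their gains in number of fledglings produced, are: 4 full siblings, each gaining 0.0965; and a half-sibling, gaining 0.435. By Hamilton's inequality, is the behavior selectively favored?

Hamilton's rule: the trait is favored when the sum of r·B over every recipient exceeds the actor's cost C.
r to a full sibling = 0.5 (full sibs share both parents — two paths of length 2: r = 2·(1/2)^2 = 1/2).
r to a half-sibling = 1/4 (half-sibs share one parent — one path of length 2: r = (1/2)^2 = 1/4).
Summing one r·B term per recipient: 4·0.5·0.0965 + 1·0.25·0.435 = 0.30175.
0.30175 < 0.74: the indirect benefit is less than the cost.

No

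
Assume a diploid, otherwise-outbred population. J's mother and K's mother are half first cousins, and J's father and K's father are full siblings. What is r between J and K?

Independent pedigree routes through distinct common ancestors add.
J and K are related in two ways: half second cousins through their mothers (r = 1/64) and first cousins through their fathers (r = 1/8).
r = 1/64 + 1/8 = 9/64 = 0.140625.

0.140625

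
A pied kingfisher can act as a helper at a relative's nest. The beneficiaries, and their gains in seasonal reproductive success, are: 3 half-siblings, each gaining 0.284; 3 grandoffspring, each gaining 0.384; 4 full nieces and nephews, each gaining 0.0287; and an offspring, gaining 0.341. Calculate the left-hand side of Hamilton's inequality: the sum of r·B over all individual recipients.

r to a half-sibling = 0.25 (half-sibs share one parent — one path of length 2: r = (1/2)^2 = 1/4).
r to a grandoffspring = 1/4 (two parent–offspring links: r = (1/2)^2 = 1/4).
r to a full niece or nephew = 1/4 (full aunt/uncle↔niece/nephew: two paths of length 3 through the shared grandparent pair: r = 2·(1/2)^3 = 1/4).
r to an offspring = 1/2 (one parent–offspring link: r = (1/2)^1 = 1/2).
Summing one r·B term per recipient: 3·0.25·0.284 + 3·0.25·0.384 + 4·0.25·0.0287 + 1·0.5·0.341 = 0.7002.

0.7002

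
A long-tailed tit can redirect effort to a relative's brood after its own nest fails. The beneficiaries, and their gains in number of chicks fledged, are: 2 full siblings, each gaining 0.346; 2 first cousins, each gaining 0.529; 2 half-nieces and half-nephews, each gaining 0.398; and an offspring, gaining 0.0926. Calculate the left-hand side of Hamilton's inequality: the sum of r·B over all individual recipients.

0.62405

r to a full sibling = 1/2 (full sibs share both parents — two paths of length 2: r = 2·(1/2)^2 = 1/2).
r to a first cousin = 1/8 (first cousins share one grandparent pair — two paths of length 4: r = 2·(1/2)^4 = 1/8).
r to a half-niece or half-nephew = 0.125 (half-aunt/uncle↔niece/nephew: one path of length 3: r = (1/2)^3 = 1/8).
r to an offspring = 0.5 (one parent–offspring link: r = (1/2)^1 = 1/2).
Summing one r·B term per recipient: 2·0.5·0.346 + 2·0.125·0.529 + 2·0.125·0.398 + 1·0.5·0.0926 = 0.62405.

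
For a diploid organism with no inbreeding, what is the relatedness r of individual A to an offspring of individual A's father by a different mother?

Each parent–offspring link contributes a factor of 1/2, and independent paths through distinct common ancestors add.
Half-sibs share one parent — one path of length 2: r = (1/2)^2 = 1/4.

0.25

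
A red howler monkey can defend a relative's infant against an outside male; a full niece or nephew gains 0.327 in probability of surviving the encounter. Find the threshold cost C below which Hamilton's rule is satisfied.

r to a full niece or nephew = 1/4 (full aunt/uncle↔niece/nephew: two paths of length 3 through the shared grandparent pair: r = 2·(1/2)^3 = 1/4).
Hamilton's rule: n·r·B > C, so the trait is favored while C < n·r·B = 1·0.25·0.327 = 0.08175.

0.08175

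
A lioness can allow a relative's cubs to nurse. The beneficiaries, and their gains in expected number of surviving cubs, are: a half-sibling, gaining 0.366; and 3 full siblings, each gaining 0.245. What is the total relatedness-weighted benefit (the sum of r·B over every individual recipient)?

r to a half-sibling = 0.25 (half-sibs share one parent — one path of length 2: r = (1/2)^2 = 1/4).
r to a full sibling = 0.5 (full sibs share both parents — two paths of length 2: r = 2·(1/2)^2 = 1/2).
Summing one r·B term per recipient: 1·0.25·0.366 + 3·0.5·0.245 = 0.459.

0.459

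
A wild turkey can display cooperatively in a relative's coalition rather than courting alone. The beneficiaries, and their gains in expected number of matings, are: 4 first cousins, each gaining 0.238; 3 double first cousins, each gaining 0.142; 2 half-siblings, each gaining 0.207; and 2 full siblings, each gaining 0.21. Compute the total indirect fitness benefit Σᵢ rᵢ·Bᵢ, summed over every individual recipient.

0.539

r to a first cousin = 1/8 (first cousins share one grandparent pair — two paths of length 4: r = 2·(1/2)^4 = 1/8).
r to a double first cousin = 1/4 (double first cousins share both grandparent pairs — four paths of length 4: r = 4·(1/2)^4 = 1/4).
r to a half-sibling = 1/4 (half-sibs share one parent — one path of length 2: r = (1/2)^2 = 1/4).
r to a full sibling = 1/2 (full sibs share both parents — two paths of length 2: r = 2·(1/2)^2 = 1/2).
Summing one r·B term per recipient: 4·0.125·0.238 + 3·0.25·0.142 + 2·0.25·0.207 + 2·0.5·0.21 = 0.539.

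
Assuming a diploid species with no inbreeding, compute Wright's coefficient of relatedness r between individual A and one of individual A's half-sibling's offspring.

Each parent–offspring link contributes a factor of 1/2, and independent paths through distinct common ancestors add.
Half-aunt/uncle↔niece/nephew: one path of length 3: r = (1/2)^3 = 1/8.

0.125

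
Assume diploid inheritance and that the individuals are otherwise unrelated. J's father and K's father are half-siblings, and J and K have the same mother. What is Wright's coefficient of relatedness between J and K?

Independent pedigree routes through distinct common ancestors add.
J and K are related in two ways: half first cousins through their fathers (r = 1/16) and half-sibs through their shared mother (r = 1/4).
r = 1/16 + 1/4 = 5/16 = 0.3125.

0.3125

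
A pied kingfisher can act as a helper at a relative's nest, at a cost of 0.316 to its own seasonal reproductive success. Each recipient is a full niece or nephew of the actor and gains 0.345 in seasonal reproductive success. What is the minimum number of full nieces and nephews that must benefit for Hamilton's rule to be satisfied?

r to a full niece or nephew = 0.25 (full aunt/uncle↔niece/nephew: two paths of length 3 through the shared grandparent pair: r = 2·(1/2)^3 = 1/4).
Hamilton's rule: n·r·B > C  ⇒  n > C/(r·B) = 0.316/(0.25·0.345) = 3.664.
The smallest integer exceeding 3.664 is 4.

4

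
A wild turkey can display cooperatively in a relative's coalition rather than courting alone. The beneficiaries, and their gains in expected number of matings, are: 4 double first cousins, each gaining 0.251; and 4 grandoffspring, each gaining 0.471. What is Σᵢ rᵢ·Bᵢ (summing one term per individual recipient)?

r to a double first cousin = 1/4 (double first cousins share both grandparent pairs — four paths of length 4: r = 4·(1/2)^4 = 1/4).
r to a grandoffspring = 0.25 (two parent–offspring links: r = (1/2)^2 = 1/4).
Summing one r·B term per recipient: 4·0.25·0.251 + 4·0.25·0.471 = 0.722.

0.722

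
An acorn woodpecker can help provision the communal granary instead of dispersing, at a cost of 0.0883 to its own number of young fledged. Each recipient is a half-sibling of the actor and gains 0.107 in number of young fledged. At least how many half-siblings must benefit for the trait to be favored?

r to a half-sibling = 1/4 (half-sibs share one parent — one path of length 2: r = (1/2)^2 = 1/4).
Hamilton's rule: n·r·B > C  ⇒  n > C/(r·B) = 0.0883/(0.25·0.107) = 3.301.
The smallest integer exceeding 3.301 is 4.

4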